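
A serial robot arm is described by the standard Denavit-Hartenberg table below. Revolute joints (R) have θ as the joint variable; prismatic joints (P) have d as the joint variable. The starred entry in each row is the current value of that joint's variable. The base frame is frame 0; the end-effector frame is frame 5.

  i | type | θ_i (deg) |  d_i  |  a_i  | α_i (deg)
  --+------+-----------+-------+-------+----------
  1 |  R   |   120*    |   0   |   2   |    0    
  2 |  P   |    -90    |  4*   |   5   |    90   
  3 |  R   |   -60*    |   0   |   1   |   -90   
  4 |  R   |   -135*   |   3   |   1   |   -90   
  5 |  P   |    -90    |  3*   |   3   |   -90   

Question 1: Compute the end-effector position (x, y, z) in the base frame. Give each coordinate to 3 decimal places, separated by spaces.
10.290 4.984 4.909

after link 1: o_1 = (-1.0000, 1.7321, 0.0000)
after link 2: o_2 = (3.3301, 4.2321, 4.0000)
after link 3: o_3 = (3.7631, 4.4821, 3.1340)
after link 4: o_4 = (6.0605, 4.9919, 5.2463)
after link 5: o_5 = (10.2897, 4.9842, 4.9092)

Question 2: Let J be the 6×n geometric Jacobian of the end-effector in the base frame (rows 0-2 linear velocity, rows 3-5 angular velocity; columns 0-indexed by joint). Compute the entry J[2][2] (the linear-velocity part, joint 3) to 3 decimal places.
axis z_2 = (0.5000,-0.8660,0.0000); lever o_n−o_2 = (6.9596,0.7521,0.9092)
cross product → J_v[:, 2] = (-0.7874,-0.4546,6.4033)
J_ω[:, 2] = z_2
entry J[2][2] = 6.4033

6.403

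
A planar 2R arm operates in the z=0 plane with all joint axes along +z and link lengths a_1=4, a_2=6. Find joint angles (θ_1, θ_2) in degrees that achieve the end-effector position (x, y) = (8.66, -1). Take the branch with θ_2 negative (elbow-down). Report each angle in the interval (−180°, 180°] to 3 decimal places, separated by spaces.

30.004 -60.006

cos θ_2 = (75.9956−4²−6²)/(2·4·6) = 0.4999; θ_2 = -60.0061° (elbow-down)
β = atan2(-1.0000,8.6600) = -6.5870°; ψ = atan2(-5.1965,6.9994) = -36.5906°
θ_1 = β − ψ = 30.0036°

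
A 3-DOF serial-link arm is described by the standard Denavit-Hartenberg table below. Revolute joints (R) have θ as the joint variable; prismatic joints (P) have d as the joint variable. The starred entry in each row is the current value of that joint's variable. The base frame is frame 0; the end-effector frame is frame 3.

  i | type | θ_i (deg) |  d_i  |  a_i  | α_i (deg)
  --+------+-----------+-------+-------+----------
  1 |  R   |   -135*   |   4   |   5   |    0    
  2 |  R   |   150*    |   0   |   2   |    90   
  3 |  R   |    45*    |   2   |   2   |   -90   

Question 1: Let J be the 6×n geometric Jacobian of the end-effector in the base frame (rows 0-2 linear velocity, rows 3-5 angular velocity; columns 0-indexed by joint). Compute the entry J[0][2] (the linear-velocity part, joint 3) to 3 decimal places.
axis z_2 = (0.2588,-0.9659,0.0000); lever o_n−o_2 = (1.8837,-1.5658,1.4142)
cross product → J_v[:, 2] = (-1.3660,-0.3660,1.4142)
J_ω[:, 2] = z_2
entry J[0][2] = -1.3660

-1.366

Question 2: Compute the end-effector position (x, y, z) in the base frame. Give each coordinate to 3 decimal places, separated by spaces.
0.280 -4.584 5.414

after link 1: o_1 = (-3.5355, -3.5355, 4.0000)
after link 2: o_2 = (-1.6037, -3.0179, 4.0000)
after link 3: o_3 = (0.2800, -4.5837, 5.4142)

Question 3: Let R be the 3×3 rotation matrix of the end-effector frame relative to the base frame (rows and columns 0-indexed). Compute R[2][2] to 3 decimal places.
0.707

End-effector z-axis (col 2 of R) = (-0.6830,-0.1830,0.7071)
R[2][2] = 0.7071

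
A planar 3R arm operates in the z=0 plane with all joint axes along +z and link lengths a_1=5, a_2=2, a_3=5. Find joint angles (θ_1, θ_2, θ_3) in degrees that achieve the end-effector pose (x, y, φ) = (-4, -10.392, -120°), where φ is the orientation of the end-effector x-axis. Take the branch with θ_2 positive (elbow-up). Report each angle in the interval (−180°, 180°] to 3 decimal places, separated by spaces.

wrist centre = target − a_3·(cos φ, sin φ) = (-1.5000, -6.0619)
cos θ_2 = (38.9963−5²−2²)/(2·5·2) = 0.4998; θ_2 = 60.0122° (elbow-up)
β = atan2(-6.0619,-1.5000) = -103.8986°; ψ = atan2(1.7323,5.9996) = 16.1049°
θ_1 = β − ψ = -120.0035°
θ_3 = φ − θ_1 − θ_2 = -60.0087° (wrapped to (-180°,180°])

-120.003 60.012 -60.009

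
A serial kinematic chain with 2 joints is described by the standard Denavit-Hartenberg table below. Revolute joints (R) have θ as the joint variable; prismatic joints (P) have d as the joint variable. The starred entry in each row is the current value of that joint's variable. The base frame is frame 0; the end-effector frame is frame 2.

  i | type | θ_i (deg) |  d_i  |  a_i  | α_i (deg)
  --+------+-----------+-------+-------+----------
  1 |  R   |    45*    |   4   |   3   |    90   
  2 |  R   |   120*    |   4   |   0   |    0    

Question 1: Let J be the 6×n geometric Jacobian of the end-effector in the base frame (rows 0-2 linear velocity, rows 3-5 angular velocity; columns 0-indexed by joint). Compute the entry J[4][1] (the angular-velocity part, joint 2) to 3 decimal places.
axis z_1 = (0.7071,-0.7071,0.0000); lever o_n−o_1 = (2.8284,-2.8284,0.0000)
cross product → J_v[:, 1] = (0.0000,0.0000,0.0000)
J_ω[:, 1] = z_1
entry J[4][1] = -0.7071

-0.707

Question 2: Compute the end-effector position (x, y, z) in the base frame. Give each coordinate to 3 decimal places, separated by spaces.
4.950 -0.707 4.000

after link 1: o_1 = (2.1213, 2.1213, 4.0000)
after link 2: o_2 = (4.9497, -0.7071, 4.0000)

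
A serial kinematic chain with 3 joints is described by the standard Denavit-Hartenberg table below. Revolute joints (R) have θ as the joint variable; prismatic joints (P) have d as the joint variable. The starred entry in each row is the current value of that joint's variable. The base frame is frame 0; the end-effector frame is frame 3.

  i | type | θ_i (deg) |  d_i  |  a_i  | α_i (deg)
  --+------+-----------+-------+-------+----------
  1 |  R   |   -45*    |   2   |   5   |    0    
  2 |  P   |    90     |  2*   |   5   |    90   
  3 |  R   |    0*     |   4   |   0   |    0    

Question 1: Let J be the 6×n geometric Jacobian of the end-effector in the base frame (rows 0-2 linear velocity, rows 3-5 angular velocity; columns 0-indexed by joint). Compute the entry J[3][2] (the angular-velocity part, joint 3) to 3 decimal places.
0.707

axis z_2 = (0.7071,-0.7071,0.0000); lever o_n−o_2 = (2.8284,-2.8284,0.0000)
cross product → J_v[:, 2] = (0.0000,0.0000,-0.0000)
J_ω[:, 2] = z_2
entry J[3][2] = 0.7071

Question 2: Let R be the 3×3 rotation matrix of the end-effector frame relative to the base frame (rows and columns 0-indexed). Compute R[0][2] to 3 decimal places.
0.707

End-effector z-axis (col 2 of R) = (0.7071,-0.7071,0.0000)
R[0][2] = 0.7071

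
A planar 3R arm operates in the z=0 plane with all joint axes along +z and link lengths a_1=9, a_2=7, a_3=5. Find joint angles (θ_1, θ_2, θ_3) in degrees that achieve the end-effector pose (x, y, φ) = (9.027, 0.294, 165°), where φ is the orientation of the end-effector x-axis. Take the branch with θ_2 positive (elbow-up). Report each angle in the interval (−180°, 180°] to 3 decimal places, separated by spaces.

wrist centre = target − a_3·(cos φ, sin φ) = (13.8566, -1.0001)
cos θ_2 = (193.0064−9²−7²)/(2·9·7) = 0.5001; θ_2 = 59.9967° (elbow-up)
β = atan2(-1.0001,13.8566) = -4.1281°; ψ = atan2(6.0620,12.5004) = 25.8708°
θ_1 = β − ψ = -29.9989°
θ_3 = φ − θ_1 − θ_2 = 135.0023° (wrapped to (-180°,180°])

-29.999 59.997 135.002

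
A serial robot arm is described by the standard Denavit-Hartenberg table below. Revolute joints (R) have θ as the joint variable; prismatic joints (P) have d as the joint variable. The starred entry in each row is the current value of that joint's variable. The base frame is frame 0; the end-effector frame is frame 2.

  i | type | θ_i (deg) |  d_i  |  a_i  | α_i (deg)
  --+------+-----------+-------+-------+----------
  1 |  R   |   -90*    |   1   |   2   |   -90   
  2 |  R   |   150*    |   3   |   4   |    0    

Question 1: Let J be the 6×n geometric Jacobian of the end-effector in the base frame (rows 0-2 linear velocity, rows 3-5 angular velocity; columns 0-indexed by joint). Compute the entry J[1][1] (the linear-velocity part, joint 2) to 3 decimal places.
2.000

axis z_1 = (1.0000,0.0000,0.0000); lever o_n−o_1 = (3.0000,3.4641,-2.0000)
cross product → J_v[:, 1] = (-0.0000,2.0000,3.4641)
J_ω[:, 1] = z_1
entry J[1][1] = 2.0000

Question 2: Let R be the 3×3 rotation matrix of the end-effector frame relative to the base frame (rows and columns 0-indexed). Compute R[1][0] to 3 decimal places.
End-effector x-axis (col 0 of R) = (-0.0000,0.8660,-0.5000)
R[1][0] = 0.8660

0.866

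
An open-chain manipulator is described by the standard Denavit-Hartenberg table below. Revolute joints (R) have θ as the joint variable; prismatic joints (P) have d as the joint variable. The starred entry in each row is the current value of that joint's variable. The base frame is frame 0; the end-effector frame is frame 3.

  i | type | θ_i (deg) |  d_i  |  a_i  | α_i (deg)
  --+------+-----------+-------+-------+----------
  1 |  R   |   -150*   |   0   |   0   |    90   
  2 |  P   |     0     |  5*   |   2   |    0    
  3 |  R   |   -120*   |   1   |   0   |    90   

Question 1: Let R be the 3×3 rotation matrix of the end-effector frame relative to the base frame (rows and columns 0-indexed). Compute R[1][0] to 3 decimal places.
End-effector x-axis (col 0 of R) = (0.4330,0.2500,-0.8660)
R[1][0] = 0.2500

0.250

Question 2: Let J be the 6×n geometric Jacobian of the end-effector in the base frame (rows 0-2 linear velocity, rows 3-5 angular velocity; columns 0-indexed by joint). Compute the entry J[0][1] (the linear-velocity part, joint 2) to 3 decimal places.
prismatic axis z_1 = (-0.5000,0.8660,0.0000)
J_v[:, 1] = z_1; J_ω[:, 1] = (0,0,0)
entry J[0][1] = -0.5000

-0.500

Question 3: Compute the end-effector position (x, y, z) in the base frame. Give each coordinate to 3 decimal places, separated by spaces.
after link 1: o_1 = (0.0000, 0.0000, 0.0000)
after link 2: o_2 = (-4.2321, 3.3301, 0.0000)
after link 3: o_3 = (-4.7321, 4.1962, 0.0000)

-4.732 4.196 0.000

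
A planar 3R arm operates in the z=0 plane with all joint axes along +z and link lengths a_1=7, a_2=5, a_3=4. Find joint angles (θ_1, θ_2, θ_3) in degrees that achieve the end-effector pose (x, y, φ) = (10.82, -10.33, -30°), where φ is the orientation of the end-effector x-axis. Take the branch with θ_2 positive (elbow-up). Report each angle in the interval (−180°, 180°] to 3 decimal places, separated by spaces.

-67.104 44.999 -7.895

wrist centre = target − a_3·(cos φ, sin φ) = (7.3559, -8.3300)
cos θ_2 = (123.4981−7²−5²)/(2·7·5) = 0.7071; θ_2 = 44.9992° (elbow-up)
β = atan2(-8.3300,7.3559) = -48.5535°; ψ = atan2(3.5355,10.5356) = 18.5505°
θ_1 = β − ψ = -67.1040°
θ_3 = φ − θ_1 − θ_2 = -7.8952° (wrapped to (-180°,180°])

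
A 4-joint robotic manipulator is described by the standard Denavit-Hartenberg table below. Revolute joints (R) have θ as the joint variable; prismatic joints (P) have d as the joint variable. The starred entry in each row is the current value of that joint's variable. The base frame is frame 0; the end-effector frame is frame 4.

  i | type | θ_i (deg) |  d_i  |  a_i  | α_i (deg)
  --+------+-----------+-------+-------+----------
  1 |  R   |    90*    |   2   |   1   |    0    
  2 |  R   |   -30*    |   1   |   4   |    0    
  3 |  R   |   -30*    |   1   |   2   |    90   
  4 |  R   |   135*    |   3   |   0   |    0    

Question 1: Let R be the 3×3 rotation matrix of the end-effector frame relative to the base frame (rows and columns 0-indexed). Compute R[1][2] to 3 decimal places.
-0.866

End-effector z-axis (col 2 of R) = (0.5000,-0.8660,0.0000)
R[1][2] = -0.8660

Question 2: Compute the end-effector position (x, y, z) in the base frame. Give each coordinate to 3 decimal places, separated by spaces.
5.232 2.866 4.000

after link 1: o_1 = (0.0000, 1.0000, 2.0000)
after link 2: o_2 = (2.0000, 4.4641, 3.0000)
after link 3: o_3 = (3.7321, 5.4641, 4.0000)
after link 4: o_4 = (5.2321, 2.8660, 4.0000)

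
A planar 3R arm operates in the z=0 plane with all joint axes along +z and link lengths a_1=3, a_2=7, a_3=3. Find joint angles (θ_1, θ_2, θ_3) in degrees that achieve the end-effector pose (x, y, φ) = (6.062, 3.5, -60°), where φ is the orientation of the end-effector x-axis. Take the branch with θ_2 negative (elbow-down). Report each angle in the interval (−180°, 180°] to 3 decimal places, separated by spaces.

120.003 -90.002 -90.001

wrist centre = target − a_3·(cos φ, sin φ) = (4.5620, 6.0981)
cos θ_2 = (57.9984−3²−7²)/(2·3·7) = -0.0000; θ_2 = -90.0022° (elbow-down)
β = atan2(6.0981,4.5620) = 53.1997°; ψ = atan2(-7.0000,2.9997) = -66.8033°
θ_1 = β − ψ = 120.0029°
θ_3 = φ − θ_1 − θ_2 = -90.0007° (wrapped to (-180°,180°])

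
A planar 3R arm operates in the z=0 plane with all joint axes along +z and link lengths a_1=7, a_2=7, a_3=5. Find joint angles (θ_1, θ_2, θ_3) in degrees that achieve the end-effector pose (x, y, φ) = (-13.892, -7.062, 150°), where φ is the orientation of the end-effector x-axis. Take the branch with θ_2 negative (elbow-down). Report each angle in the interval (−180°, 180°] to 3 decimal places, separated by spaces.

wrist centre = target − a_3·(cos φ, sin φ) = (-9.5619, -9.5620)
cos θ_2 = (182.8613−7²−7²)/(2·7·7) = 0.8659; θ_2 = -30.0108° (elbow-down)
β = atan2(-9.5620,-9.5619) = -134.9996°; ψ = atan2(-3.5011,13.0615) = -15.0054°
θ_1 = β − ψ = -119.9942°
θ_3 = φ − θ_1 − θ_2 = -59.9950° (wrapped to (-180°,180°])

-119.994 -30.011 -59.995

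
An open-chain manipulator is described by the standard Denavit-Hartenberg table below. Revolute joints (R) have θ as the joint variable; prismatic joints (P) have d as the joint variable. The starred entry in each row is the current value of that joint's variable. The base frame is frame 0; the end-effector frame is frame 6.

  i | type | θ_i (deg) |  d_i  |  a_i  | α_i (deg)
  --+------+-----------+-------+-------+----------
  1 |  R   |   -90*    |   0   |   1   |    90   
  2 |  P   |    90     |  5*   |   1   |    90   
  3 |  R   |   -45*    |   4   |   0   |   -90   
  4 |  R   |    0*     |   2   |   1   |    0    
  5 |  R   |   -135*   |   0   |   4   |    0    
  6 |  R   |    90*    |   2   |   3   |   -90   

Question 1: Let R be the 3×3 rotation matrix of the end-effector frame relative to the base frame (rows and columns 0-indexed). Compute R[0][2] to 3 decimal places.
End-effector z-axis (col 2 of R) = (0.5000,0.7071,0.5000)
R[0][2] = 0.5000

0.500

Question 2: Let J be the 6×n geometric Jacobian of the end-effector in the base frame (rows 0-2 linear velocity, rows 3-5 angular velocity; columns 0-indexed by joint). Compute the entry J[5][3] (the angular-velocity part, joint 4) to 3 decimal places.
axis z_3 = (-0.7071,-0.0000,0.7071); lever o_n−o_3 = (-2.6213,-4.9497,3.0355)
cross product → J_v[:, 3] = (3.5000,0.2929,3.5000)
J_ω[:, 3] = z_3
entry J[5][3] = 0.7071

0.707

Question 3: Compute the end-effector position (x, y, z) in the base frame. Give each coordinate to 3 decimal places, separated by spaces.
-7.621 -9.950 4.036

after link 1: o_1 = (0.0000, -1.0000, 0.0000)
after link 2: o_2 = (-5.0000, -1.0000, 1.0000)
after link 3: o_3 = (-5.0000, -5.0000, 1.0000)
after link 4: o_4 = (-5.7071, -5.0000, 3.1213)
after link 5: o_5 = (-7.7071, -7.8284, 1.1213)
after link 6: o_6 = (-7.6213, -9.9497, 4.0355)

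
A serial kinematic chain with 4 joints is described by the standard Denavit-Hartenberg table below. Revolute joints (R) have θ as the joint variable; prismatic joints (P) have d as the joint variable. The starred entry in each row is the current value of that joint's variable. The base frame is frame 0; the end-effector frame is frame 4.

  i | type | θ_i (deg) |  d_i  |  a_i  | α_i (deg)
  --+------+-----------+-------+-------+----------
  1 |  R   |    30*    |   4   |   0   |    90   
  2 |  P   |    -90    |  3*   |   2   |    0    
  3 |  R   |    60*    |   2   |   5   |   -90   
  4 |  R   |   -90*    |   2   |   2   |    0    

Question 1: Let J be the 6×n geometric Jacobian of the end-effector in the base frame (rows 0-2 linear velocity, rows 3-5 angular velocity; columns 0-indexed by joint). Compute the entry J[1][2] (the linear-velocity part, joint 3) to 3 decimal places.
0.384

axis z_2 = (0.5000,-0.8660,0.0000); lever o_n−o_2 = (6.6160,-0.7990,-0.7679)
cross product → J_v[:, 2] = (0.6651,0.3840,5.3301)
J_ω[:, 2] = z_2
entry J[1][2] = 0.3840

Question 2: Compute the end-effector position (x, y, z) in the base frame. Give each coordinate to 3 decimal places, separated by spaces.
8.116 -3.397 1.232

after link 1: o_1 = (0.0000, 0.0000, 4.0000)
after link 2: o_2 = (1.5000, -2.5981, 2.0000)
after link 3: o_3 = (6.2500, -2.1651, -0.5000)
after link 4: o_4 = (8.1160, -3.3971, 1.2321)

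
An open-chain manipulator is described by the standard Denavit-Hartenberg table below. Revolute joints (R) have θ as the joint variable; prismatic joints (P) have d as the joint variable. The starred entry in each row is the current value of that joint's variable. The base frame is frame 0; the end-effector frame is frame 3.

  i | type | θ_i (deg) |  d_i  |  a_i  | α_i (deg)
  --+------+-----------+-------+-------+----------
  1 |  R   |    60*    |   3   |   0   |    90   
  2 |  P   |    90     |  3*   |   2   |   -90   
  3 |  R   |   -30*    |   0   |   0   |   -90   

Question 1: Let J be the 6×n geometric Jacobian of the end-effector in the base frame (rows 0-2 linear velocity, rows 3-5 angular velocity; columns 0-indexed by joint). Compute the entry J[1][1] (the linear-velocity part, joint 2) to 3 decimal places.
prismatic axis z_1 = (0.8660,-0.5000,0.0000)
J_v[:, 1] = z_1; J_ω[:, 1] = (0,0,0)
entry J[1][1] = -0.5000

-0.500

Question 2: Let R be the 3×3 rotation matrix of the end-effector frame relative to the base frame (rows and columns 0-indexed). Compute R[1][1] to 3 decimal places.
0.866

End-effector y-axis (col 1 of R) = (0.5000,0.8660,-0.0000)
R[1][1] = 0.8660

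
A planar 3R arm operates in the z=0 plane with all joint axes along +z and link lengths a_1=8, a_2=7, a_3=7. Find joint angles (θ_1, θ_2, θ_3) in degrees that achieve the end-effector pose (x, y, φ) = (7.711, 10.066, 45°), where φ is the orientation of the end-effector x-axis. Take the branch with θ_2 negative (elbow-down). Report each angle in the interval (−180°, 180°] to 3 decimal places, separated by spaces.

wrist centre = target − a_3·(cos φ, sin φ) = (2.7613, 5.1163)
cos θ_2 = (33.8006−8²−7²)/(2·8·7) = -0.7071; θ_2 = -135.0025° (elbow-down)
β = atan2(5.1163,2.7613) = 61.6442°; ψ = atan2(-4.9495,3.0500) = -58.3575°
θ_1 = β − ψ = 120.0017°
θ_3 = φ − θ_1 − θ_2 = 60.0009° (wrapped to (-180°,180°])

120.002 -135.003 60.001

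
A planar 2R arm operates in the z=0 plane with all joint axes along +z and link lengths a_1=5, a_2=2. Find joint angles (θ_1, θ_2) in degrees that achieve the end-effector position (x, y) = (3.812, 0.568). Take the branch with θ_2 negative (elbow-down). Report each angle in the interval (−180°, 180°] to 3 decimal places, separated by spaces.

29.996 -135.016

cos θ_2 = (14.8540−5²−2²)/(2·5·2) = -0.7073; θ_2 = -135.0158° (elbow-down)
β = atan2(0.5680,3.8120) = 8.4749°; ψ = atan2(-1.4138,3.5854) = -21.5207°
θ_1 = β − ψ = 29.9956°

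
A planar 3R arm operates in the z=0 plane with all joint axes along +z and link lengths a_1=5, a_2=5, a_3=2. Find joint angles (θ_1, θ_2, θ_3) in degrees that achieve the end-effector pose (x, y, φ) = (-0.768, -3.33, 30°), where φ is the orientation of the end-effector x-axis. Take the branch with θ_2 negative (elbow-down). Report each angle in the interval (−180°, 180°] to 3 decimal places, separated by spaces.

wrist centre = target − a_3·(cos φ, sin φ) = (-2.5001, -4.3300)
cos θ_2 = (24.9992−5²−5²)/(2·5·5) = -0.5000; θ_2 = -120.0011° (elbow-down)
β = atan2(-4.3300,-2.5001) = -120.0012°; ψ = atan2(-4.3301,2.4999) = -60.0006°
θ_1 = β − ψ = -60.0007°
θ_3 = φ − θ_1 − θ_2 = -149.9982° (wrapped to (-180°,180°])

-60.001 -120.001 -149.998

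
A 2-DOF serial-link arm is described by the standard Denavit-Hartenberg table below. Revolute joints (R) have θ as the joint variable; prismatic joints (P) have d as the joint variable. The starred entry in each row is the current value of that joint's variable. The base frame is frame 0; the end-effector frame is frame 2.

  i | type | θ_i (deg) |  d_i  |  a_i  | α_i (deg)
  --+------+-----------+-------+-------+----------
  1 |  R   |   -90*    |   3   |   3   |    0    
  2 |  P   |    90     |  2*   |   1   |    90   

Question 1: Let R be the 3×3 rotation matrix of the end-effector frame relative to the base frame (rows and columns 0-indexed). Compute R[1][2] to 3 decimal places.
-1.000

End-effector z-axis (col 2 of R) = (0.0000,-1.0000,0.0000)
R[1][2] = -1.0000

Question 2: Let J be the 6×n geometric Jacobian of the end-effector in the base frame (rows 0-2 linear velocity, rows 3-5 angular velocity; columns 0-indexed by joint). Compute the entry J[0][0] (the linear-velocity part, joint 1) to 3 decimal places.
3.000

axis z_0 = ẑ; lever o_n−o_0 = (1.0000,-3.0000,5.0000)
cross product → J_v[:, 0] = (3.0000,1.0000,-0.0000)
J_ω[:, 0] = z_0
entry J[0][0] = 3.0000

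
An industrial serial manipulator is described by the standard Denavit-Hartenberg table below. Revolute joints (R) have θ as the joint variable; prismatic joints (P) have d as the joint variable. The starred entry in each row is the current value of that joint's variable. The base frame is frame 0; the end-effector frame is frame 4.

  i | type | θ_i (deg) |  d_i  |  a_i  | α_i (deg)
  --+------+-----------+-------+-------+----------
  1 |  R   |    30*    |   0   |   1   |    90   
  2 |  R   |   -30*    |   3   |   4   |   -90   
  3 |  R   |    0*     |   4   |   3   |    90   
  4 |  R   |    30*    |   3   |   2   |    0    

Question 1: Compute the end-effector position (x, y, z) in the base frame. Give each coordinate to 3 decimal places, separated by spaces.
after link 1: o_1 = (0.8660, 0.5000, 0.0000)
after link 2: o_2 = (5.3660, -0.3660, -2.0000)
after link 3: o_3 = (9.3481, 1.9330, -0.0359)
after link 4: o_4 = (12.5801, 0.3349, -0.0359)

12.580 0.335 -0.036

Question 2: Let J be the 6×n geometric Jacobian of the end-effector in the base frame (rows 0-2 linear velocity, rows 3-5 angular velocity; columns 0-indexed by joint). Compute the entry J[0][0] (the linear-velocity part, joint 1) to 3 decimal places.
-0.335

axis z_0 = ẑ; lever o_n−o_0 = (12.5801,0.3349,-0.0359)
cross product → J_v[:, 0] = (-0.3349,12.5801,0.0000)
J_ω[:, 0] = z_0
entry J[0][0] = -0.3349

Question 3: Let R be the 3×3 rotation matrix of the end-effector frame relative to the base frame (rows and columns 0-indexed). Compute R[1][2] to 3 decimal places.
End-effector z-axis (col 2 of R) = (0.5000,-0.8660,0.0000)
R[1][2] = -0.8660

-0.866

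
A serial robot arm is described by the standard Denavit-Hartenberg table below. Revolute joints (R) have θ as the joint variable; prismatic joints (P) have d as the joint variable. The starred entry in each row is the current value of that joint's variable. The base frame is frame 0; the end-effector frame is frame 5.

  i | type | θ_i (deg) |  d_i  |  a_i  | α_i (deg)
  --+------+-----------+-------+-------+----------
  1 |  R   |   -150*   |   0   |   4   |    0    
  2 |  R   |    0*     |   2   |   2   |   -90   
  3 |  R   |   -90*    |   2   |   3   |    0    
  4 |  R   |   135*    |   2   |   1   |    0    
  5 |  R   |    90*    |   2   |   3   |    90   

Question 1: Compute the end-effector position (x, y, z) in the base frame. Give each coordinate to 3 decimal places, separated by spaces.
after link 1: o_1 = (-3.4641, -2.0000, 0.0000)
after link 2: o_2 = (-5.1962, -3.0000, 2.0000)
after link 3: o_3 = (-4.1962, -4.7321, 5.0000)
after link 4: o_4 = (-3.8085, -6.8177, 4.2929)
after link 5: o_5 = (-0.9714, -7.4890, 2.1716)

-0.971 -7.489 2.172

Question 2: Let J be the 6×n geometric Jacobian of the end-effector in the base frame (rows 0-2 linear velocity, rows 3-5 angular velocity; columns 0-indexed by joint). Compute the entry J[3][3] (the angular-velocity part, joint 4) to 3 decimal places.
axis z_3 = (0.5000,-0.8660,0.0000); lever o_n−o_3 = (3.2247,-2.7570,-2.8284)
cross product → J_v[:, 3] = (2.4495,1.4142,1.4142)
J_ω[:, 3] = z_3
entry J[3][3] = 0.5000

0.500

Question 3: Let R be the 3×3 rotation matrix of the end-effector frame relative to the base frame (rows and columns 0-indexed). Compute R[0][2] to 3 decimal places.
End-effector z-axis (col 2 of R) = (-0.6124,-0.3536,-0.7071)
R[0][2] = -0.6124

-0.612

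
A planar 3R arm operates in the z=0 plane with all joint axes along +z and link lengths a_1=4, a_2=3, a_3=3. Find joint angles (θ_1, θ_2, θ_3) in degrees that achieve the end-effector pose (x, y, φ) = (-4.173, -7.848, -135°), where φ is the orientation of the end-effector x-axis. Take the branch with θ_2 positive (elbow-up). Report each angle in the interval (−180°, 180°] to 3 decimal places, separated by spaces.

-134.991 59.988 -59.997

wrist centre = target − a_3·(cos φ, sin φ) = (-2.0517, -5.7267)
cos θ_2 = (37.0042−4²−3²)/(2·4·3) = 0.5002; θ_2 = 59.9883° (elbow-up)
β = atan2(-5.7267,-2.0517) = -109.7109°; ψ = atan2(2.5978,5.5005) = 25.2802°
θ_1 = β − ψ = -134.9912°
θ_3 = φ − θ_1 − θ_2 = -59.9971° (wrapped to (-180°,180°])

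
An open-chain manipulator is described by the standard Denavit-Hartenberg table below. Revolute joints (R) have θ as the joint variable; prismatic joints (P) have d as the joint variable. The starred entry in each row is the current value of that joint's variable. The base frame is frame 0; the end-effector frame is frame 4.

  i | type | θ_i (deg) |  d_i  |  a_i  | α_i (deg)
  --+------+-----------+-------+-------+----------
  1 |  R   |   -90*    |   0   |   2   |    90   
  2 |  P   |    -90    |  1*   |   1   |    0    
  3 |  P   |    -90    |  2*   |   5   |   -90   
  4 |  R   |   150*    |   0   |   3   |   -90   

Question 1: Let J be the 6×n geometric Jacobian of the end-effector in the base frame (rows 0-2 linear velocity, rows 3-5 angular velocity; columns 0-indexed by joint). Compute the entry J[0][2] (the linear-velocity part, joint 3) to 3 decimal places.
-1.000

prismatic axis z_2 = (-1.0000,-0.0000,0.0000)
J_v[:, 2] = z_2; J_ω[:, 2] = (0,0,0)
entry J[0][2] = -1.0000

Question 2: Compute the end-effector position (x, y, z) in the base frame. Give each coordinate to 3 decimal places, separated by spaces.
-1.500 0.402 -1.000

after link 1: o_1 = (0.0000, -2.0000, 0.0000)
after link 2: o_2 = (-1.0000, -2.0000, -1.0000)
after link 3: o_3 = (-3.0000, 3.0000, -1.0000)
after link 4: o_4 = (-1.5000, 0.4019, -1.0000)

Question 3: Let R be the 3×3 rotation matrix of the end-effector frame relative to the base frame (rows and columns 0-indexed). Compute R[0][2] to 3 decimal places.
-0.866

End-effector z-axis (col 2 of R) = (-0.8660,-0.5000,0.0000)
R[0][2] = -0.8660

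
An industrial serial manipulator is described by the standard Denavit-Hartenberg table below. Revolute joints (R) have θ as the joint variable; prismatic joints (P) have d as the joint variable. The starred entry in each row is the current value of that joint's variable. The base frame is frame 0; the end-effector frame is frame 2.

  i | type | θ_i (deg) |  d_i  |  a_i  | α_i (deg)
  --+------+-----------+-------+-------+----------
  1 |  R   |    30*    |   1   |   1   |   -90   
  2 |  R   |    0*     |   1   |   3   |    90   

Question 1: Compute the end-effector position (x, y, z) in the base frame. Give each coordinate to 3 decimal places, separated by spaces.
after link 1: o_1 = (0.8660, 0.5000, 1.0000)
after link 2: o_2 = (2.9641, 2.8660, 1.0000)

2.964 2.866 1.000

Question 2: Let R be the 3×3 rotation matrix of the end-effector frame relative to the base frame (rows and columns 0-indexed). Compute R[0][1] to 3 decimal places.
End-effector y-axis (col 1 of R) = (-0.5000,0.8660,0.0000)
R[0][1] = -0.5000

-0.500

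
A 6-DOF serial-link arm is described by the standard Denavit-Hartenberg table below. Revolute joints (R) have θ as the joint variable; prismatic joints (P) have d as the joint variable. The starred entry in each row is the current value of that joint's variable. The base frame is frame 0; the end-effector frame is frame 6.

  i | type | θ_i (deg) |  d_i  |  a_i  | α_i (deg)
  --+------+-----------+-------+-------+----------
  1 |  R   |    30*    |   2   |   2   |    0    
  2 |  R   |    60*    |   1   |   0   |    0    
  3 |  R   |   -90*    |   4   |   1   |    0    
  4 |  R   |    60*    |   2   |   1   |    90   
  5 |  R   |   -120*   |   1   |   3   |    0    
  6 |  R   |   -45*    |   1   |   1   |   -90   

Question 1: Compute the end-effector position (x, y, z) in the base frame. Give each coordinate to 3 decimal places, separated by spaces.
after link 1: o_1 = (1.7321, 1.0000, 2.0000)
after link 2: o_2 = (1.7321, 1.0000, 3.0000)
after link 3: o_3 = (2.7321, 1.0000, 7.0000)
after link 4: o_4 = (3.2321, 1.8660, 9.0000)
after link 5: o_5 = (3.3481, 0.0670, 6.4019)
after link 6: o_6 = (3.7311, -1.2695, 6.1431)

3.731 -1.270 6.143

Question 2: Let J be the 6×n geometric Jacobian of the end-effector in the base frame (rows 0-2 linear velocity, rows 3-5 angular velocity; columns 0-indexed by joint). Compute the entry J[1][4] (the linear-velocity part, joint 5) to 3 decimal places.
axis z_4 = (0.8660,-0.5000,0.0000); lever o_n−o_4 = (0.4991,-3.1356,-2.8569)
cross product → J_v[:, 4] = (1.4284,2.4741,-2.4659)
J_ω[:, 4] = z_4
entry J[1][4] = 2.4741

2.474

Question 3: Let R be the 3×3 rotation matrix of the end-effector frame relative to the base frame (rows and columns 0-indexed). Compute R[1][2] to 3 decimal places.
End-effector z-axis (col 2 of R) = (0.1294,0.2241,-0.9659)
R[1][2] = 0.2241

0.224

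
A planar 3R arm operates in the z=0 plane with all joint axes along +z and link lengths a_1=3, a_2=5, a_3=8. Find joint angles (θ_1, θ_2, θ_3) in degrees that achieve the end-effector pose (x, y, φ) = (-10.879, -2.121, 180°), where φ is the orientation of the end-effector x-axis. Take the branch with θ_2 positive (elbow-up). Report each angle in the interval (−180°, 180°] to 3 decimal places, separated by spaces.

117.768 134.999 -72.767

wrist centre = target − a_3·(cos φ, sin φ) = (-2.8790, -2.1210)
cos θ_2 = (12.7873−3²−5²)/(2·3·5) = -0.7071; θ_2 = 134.9987° (elbow-up)
β = atan2(-2.1210,-2.8790) = -143.6204°; ψ = atan2(3.5356,-0.5355) = 98.6117°
θ_1 = β − ψ = -242.2321°
θ_3 = φ − θ_1 − θ_2 = -72.7665° (wrapped to (-180°,180°])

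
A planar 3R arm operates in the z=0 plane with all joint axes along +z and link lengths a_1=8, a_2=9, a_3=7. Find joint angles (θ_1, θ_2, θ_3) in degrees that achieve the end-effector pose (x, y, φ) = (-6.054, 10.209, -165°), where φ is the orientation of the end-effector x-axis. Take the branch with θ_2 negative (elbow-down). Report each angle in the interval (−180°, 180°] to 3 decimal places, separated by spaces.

wrist centre = target − a_3·(cos φ, sin φ) = (0.7075, 12.0207)
cos θ_2 = (144.9986−8²−9²)/(2·8·9) = -0.0000; θ_2 = -90.0006° (elbow-down)
β = atan2(12.0207,0.7075) = 86.6317°; ψ = atan2(-9.0000,7.9999) = -48.3668°
θ_1 = β − ψ = 134.9985°
θ_3 = φ − θ_1 − θ_2 = 150.0021° (wrapped to (-180°,180°])

134.999 -90.001 150.002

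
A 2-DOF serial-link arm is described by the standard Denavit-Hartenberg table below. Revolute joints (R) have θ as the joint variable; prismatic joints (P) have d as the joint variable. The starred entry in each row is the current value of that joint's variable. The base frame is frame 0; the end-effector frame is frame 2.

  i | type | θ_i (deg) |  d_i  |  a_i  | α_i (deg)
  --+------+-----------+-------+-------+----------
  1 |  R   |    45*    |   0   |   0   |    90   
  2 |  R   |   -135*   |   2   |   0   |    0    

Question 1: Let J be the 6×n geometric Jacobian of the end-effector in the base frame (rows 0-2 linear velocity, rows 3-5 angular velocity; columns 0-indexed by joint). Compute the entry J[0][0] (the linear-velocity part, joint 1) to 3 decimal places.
1.414

axis z_0 = ẑ; lever o_n−o_0 = (1.4142,-1.4142,0.0000)
cross product → J_v[:, 0] = (1.4142,1.4142,-0.0000)
J_ω[:, 0] = z_0
entry J[0][0] = 1.4142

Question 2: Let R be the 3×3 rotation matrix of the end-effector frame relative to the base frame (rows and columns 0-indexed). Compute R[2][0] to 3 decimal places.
End-effector x-axis (col 0 of R) = (-0.5000,-0.5000,-0.7071)
R[2][0] = -0.7071

-0.707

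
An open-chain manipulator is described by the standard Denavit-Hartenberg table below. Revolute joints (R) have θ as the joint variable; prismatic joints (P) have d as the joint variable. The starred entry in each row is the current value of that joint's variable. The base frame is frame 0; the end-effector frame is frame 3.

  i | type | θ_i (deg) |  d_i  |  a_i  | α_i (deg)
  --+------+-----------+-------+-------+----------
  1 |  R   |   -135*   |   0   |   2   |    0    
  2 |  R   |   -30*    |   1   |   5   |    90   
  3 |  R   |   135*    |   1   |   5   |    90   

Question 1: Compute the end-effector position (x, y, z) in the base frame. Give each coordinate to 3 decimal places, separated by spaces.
after link 1: o_1 = (-1.4142, -1.4142, 0.0000)
after link 2: o_2 = (-6.2438, -2.7083, 1.0000)
after link 3: o_3 = (-3.0876, -0.8273, 4.5355)

-3.088 -0.827 4.536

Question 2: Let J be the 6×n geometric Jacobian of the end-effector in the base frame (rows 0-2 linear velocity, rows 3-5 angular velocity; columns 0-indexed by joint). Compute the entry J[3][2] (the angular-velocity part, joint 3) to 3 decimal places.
-0.259

axis z_2 = (-0.2588,0.9659,0.0000); lever o_n−o_2 = (3.1562,1.8810,3.5355)
cross product → J_v[:, 2] = (3.4151,0.9151,-3.5355)
J_ω[:, 2] = z_2
entry J[3][2] = -0.2588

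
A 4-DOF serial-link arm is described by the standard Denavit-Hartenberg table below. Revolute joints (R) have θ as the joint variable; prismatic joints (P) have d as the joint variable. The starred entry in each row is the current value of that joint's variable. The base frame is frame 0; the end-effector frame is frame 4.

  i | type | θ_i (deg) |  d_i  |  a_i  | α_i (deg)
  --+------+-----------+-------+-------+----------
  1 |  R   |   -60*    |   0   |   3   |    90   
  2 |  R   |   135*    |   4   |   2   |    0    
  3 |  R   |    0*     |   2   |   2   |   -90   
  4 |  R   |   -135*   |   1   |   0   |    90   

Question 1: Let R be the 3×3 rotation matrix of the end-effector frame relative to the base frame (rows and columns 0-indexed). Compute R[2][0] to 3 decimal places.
-0.500

End-effector x-axis (col 0 of R) = (-0.3624,-0.7866,-0.5000)
R[2][0] = -0.5000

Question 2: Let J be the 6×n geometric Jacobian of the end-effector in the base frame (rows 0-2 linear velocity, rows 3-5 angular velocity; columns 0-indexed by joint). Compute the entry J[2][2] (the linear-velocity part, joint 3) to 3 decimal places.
-2.121

axis z_2 = (-0.8660,-0.5000,0.0000); lever o_n−o_2 = (-2.7927,0.8371,0.7071)
cross product → J_v[:, 2] = (-0.3536,0.6124,-2.1213)
J_ω[:, 2] = z_2
entry J[2][2] = -2.1213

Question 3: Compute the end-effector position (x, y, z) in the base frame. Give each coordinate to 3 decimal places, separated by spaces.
after link 1: o_1 = (1.5000, -2.5981, 0.0000)
after link 2: o_2 = (-2.6712, -3.3733, 1.4142)
after link 3: o_3 = (-5.1104, -3.1486, 2.8284)
after link 4: o_4 = (-5.4639, -2.5362, 2.1213)

-5.464 -2.536 2.121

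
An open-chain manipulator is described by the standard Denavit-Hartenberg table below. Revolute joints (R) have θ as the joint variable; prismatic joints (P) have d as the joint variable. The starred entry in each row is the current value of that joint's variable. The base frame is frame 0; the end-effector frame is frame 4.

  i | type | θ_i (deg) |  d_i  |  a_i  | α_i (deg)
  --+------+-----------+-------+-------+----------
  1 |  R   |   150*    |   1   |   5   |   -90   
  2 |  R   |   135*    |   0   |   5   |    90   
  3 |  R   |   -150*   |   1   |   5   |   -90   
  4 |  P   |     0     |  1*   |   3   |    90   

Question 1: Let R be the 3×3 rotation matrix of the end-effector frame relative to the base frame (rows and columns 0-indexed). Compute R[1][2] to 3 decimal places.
End-effector z-axis (col 2 of R) = (-0.6124,0.3536,-0.7071)
R[1][2] = 0.3536

0.354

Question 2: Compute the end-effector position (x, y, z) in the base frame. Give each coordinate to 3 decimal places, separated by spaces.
after link 1: o_1 = (-4.3301, 2.5000, 1.0000)
after link 2: o_2 = (-1.2683, 0.7322, -2.5355)
after link 3: o_3 = (-3.2823, 4.7818, -0.1808)
after link 4: o_4 = (-3.3841, 7.5726, 1.3028)

-3.384 7.573 1.303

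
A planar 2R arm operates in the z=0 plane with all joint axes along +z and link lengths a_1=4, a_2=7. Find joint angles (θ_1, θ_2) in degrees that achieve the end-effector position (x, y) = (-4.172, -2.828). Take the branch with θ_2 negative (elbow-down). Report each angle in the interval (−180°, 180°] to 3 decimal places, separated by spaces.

-45.009 -134.998

cos θ_2 = (25.4032−4²−7²)/(2·4·7) = -0.7071; θ_2 = -134.9983° (elbow-down)
β = atan2(-2.8280,-4.1720) = -145.8685°; ψ = atan2(-4.9499,-0.9496) = -100.8599°
θ_1 = β − ψ = -45.0087°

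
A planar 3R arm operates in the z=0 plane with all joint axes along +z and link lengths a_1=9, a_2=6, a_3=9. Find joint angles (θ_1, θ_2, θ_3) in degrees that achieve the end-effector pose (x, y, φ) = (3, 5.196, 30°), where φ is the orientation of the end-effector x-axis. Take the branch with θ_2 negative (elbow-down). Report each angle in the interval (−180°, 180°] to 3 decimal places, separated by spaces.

wrist centre = target − a_3·(cos φ, sin φ) = (-4.7942, 0.6960)
cos θ_2 = (23.4690−9²−6²)/(2·9·6) = -0.8660; θ_2 = -150.0002° (elbow-down)
β = atan2(0.6960,-4.7942) = 171.7398°; ψ = atan2(-3.0000,3.8038) = -38.2619°
θ_1 = β − ψ = 210.0017°
θ_3 = φ − θ_1 − θ_2 = -30.0015° (wrapped to (-180°,180°])

-149.998 -150.000 -30.001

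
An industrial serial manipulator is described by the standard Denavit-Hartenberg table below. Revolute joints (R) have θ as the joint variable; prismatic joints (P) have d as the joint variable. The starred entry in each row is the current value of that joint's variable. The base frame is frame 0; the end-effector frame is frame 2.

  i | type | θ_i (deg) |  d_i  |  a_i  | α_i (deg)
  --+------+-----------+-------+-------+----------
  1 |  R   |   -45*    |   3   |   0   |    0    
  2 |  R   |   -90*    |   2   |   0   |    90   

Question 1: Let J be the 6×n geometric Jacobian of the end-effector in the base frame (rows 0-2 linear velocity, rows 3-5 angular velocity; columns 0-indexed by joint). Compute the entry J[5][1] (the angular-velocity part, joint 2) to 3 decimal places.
1.000

axis z_1 = (0.0000,0.0000,1.0000); lever o_n−o_1 = (0.0000,0.0000,2.0000)
cross product → J_v[:, 1] = (0.0000,0.0000,0.0000)
J_ω[:, 1] = z_1
entry J[5][1] = 1.0000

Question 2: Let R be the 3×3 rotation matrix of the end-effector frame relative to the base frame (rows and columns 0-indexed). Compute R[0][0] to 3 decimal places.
End-effector x-axis (col 0 of R) = (-0.7071,-0.7071,0.0000)
R[0][0] = -0.7071

-0.707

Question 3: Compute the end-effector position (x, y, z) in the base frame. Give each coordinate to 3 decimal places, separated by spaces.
after link 1: o_1 = (0.0000, 0.0000, 3.0000)
after link 2: o_2 = (0.0000, 0.0000, 5.0000)

0.000 0.000 5.000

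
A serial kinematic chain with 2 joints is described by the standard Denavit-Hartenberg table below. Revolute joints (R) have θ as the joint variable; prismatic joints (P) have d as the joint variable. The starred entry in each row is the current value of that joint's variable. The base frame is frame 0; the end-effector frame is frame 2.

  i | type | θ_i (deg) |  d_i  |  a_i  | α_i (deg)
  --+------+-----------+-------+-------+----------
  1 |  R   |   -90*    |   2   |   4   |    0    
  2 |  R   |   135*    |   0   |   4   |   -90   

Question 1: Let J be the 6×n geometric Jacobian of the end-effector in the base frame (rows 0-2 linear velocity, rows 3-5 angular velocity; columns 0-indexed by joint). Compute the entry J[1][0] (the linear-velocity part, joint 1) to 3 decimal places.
2.828

axis z_0 = ẑ; lever o_n−o_0 = (2.8284,-1.1716,2.0000)
cross product → J_v[:, 0] = (1.1716,2.8284,-0.0000)
J_ω[:, 0] = z_0
entry J[1][0] = 2.8284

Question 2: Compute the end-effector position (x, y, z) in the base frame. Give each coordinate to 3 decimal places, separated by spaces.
after link 1: o_1 = (0.0000, -4.0000, 2.0000)
after link 2: o_2 = (2.8284, -1.1716, 2.0000)

2.828 -1.172 2.000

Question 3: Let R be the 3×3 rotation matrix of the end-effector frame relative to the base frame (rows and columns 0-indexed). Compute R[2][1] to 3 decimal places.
End-effector y-axis (col 1 of R) = (-0.0000,0.0000,-1.0000)
R[2][1] = -1.0000

-1.000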